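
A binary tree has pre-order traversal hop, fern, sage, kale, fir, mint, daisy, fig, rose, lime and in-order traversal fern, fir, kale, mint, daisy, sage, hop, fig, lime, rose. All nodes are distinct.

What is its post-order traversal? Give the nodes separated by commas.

The first element of pre-order is the root; it splits in-order into left and right subtrees.
Root hop: left subtree has 6 nodes {fern, fir, kale, mint, daisy, sage}, right has 3 {fig, lime, rose}.
  Root fern: left subtree has 0 nodes { }, right has 5 {fir, kale, mint, daisy, sage}.
    Root sage: left subtree has 4 nodes {fir, kale, mint, daisy}, right has 0 { }.
      Root kale: left subtree has 1 node {fir}, right has 2 {mint, daisy}.
        Root mint: left subtree has 0 nodes { }, right has 1 {daisy}.
  Root fig: left subtree has 0 nodes { }, right has 2 {lime, rose}.
    Root rose: left subtree has 1 node {lime}, right has 0 { }.

fir, daisy, mint, kale, sage, fern, lime, rose, fig, hop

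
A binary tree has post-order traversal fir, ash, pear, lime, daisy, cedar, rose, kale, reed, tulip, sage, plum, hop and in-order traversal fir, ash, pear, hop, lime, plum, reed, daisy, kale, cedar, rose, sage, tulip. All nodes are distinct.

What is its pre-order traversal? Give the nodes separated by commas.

hop, pear, ash, fir, plum, lime, sage, reed, kale, daisy, rose, cedar, tulip

The last element of post-order is the root; it splits in-order into left and right subtrees.
Root hop: left subtree has 3 nodes {fir, ash, pear}, right has 9 {lime, plum, reed, daisy, kale, cedar, rose, sage, tulip}.
  Root pear: left subtree has 2 nodes {fir, ash}, right has 0 { }.
    Root ash: left subtree has 1 node {fir}, right has 0 { }.
  Root plum: left subtree has 1 node {lime}, right has 7 {reed, daisy, kale, cedar, rose, sage, tulip}.
    Root sage: left subtree has 5 nodes {reed, daisy, kale, cedar, rose}, right has 1 {tulip}.
      Root reed: left subtree has 0 nodes { }, right has 4 {daisy, kale, cedar, rose}.
        Root kale: left subtree has 1 node {daisy}, right has 2 {cedar, rose}.
          Root rose: left subtree has 1 node {cedar}, right has 0 { }.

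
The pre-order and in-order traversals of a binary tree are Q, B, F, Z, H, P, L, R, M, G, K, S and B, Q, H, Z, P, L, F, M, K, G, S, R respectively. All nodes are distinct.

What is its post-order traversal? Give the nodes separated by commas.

B, H, L, P, Z, K, S, G, M, R, F, Q

The first element of pre-order is the root; it splits in-order into left and right subtrees.
Root Q: left subtree has 1 node {B}, right has 10 {H, Z, P, L, F, M, K, G, S, R}.
  Root F: left subtree has 4 nodes {H, Z, P, L}, right has 5 {M, K, G, S, R}.
    Root Z: left subtree has 1 node {H}, right has 2 {P, L}.
      Root P: left subtree has 0 nodes { }, right has 1 {L}.
    Root R: left subtree has 4 nodes {M, K, G, S}, right has 0 { }.
      Root M: left subtree has 0 nodes { }, right has 3 {K, G, S}.
        Root G: left subtree has 1 node {K}, right has 1 {S}.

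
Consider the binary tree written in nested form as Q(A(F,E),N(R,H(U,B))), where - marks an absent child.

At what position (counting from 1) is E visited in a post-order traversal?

Post-order visits the left subtree, then the right subtree, then the node.
At Q: go left to A.
  At A: go left to F.
    F is a leaf — visit F.
  At A: go right to E.
    E is a leaf — visit E.
  Visit A.
At Q: go right to N.
  At N: go left to R.
    R is a leaf — visit R.
  At N: go right to H.
    At H: go left to U.
      U is a leaf — visit U.
    At H: go right to B.
      B is a leaf — visit B.
    Visit H.
  Visit N.
Visit Q.
Full post-order sequence: F, E, A, R, U, B, H, N, Q.

2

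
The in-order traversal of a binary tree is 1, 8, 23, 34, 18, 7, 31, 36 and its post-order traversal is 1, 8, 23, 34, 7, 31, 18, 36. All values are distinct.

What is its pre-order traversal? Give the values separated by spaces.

The last element of post-order is the root; it splits in-order into left and right subtrees.
Root 36: left subtree has 7 nodes {1, 8, 23, 34, 18, 7, 31}, right has 0 { }.
  Root 18: left subtree has 4 nodes {1, 8, 23, 34}, right has 2 {7, 31}.
    Root 34: left subtree has 3 nodes {1, 8, 23}, right has 0 { }.
      Root 23: left subtree has 2 nodes {1, 8}, right has 0 { }.
        Root 8: left subtree has 1 node {1}, right has 0 { }.
    Root 31: left subtree has 1 node {7}, right has 0 { }.

36 18 34 23 8 1 31 7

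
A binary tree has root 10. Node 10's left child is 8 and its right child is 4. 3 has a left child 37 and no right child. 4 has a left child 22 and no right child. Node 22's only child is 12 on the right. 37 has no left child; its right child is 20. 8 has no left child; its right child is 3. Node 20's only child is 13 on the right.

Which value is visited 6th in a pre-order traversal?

Pre-order visits the node, then its left subtree, then its right subtree.
Visit 10.
At 10: go left to 8.
  Visit 8.
  At 8: no left child.
  At 8: go right to 3.
    Visit 3.
    At 3: go left to 37.
      Visit 37.
      At 37: no left child.
      At 37: go right to 20.
        Visit 20.
        At 20: no left child.
        At 20: go right to 13.
          13 is a leaf — visit 13.
    At 3: no right child.
At 10: go right to 4.
  Visit 4.
  At 4: go left to 22.
    Visit 22.
    At 22: no left child.
    At 22: go right to 12.
      12 is a leaf — visit 12.
  At 4: no right child.
Full pre-order sequence: 10, 8, 3, 37, 20, 13, 4, 22, 12.

13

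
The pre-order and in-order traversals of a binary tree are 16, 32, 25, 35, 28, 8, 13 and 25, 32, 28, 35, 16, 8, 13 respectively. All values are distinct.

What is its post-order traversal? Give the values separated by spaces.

The first element of pre-order is the root; it splits in-order into left and right subtrees.
Root 16: left subtree has 4 nodes {25, 32, 28, 35}, right has 2 {8, 13}.
  Root 32: left subtree has 1 node {25}, right has 2 {28, 35}.
    Root 35: left subtree has 1 node {28}, right has 0 { }.
  Root 8: left subtree has 0 nodes { }, right has 1 {13}.

25 28 35 32 13 8 16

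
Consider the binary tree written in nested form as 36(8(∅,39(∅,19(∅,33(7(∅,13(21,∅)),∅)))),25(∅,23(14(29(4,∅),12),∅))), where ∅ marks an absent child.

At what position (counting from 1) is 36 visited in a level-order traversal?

1

Level-order visits nodes level by level from the root, left to right within each level.
Level 0: 36
Level 1: 8, 25
Level 2: 39, 23
Level 3: 19, 14
Level 4: 33, 29, 12
Level 5: 7, 4
Level 6: 13
Level 7: 21
Full level-order sequence: 36, 8, 25, 39, 23, 19, 14, 33, 29, 12, 7, 4, 13, 21.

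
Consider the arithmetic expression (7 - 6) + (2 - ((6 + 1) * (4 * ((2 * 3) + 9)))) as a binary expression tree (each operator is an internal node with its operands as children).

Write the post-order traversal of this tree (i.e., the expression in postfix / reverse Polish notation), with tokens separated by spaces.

Post-order on an expression tree gives postfix notation: for each operator, emit left operand, right operand, then the operator.

7 6 - 2 6 1 + 4 2 3 * 9 + * * - +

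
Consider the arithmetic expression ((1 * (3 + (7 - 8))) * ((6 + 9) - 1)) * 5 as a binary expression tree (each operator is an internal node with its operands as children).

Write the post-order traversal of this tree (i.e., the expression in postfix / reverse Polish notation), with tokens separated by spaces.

Post-order on an expression tree gives postfix notation: for each operator, emit left operand, right operand, then the operator.

1 3 7 8 - + * 6 9 + 1 - * 5 *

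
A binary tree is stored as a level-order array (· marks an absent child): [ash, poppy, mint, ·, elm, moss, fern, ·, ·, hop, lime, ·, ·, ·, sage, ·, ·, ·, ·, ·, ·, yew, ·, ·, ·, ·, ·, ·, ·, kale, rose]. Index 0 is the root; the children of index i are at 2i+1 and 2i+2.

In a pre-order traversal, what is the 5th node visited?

lime

Pre-order visits the node, then its left subtree, then its right subtree.
Visit ash.
At ash: go left to poppy.
  Visit poppy.
  At poppy: no left child.
  At poppy: go right to elm.
    Visit elm.
    At elm: go left to hop.
      hop is a leaf — visit hop.
    At elm: go right to lime.
      Visit lime.
      At lime: go left to yew.
        yew is a leaf — visit yew.
      At lime: no right child.
At ash: go right to mint.
  Visit mint.
  At mint: go left to moss.
    moss is a leaf — visit moss.
  At mint: go right to fern.
    Visit fern.
    At fern: no left child.
    At fern: go right to sage.
      Visit sage.
      At sage: go left to kale.
        kale is a leaf — visit kale.
      At sage: go right to rose.
        rose is a leaf — visit rose.
Full pre-order sequence: ash, poppy, elm, hop, lime, yew, mint, moss, fern, sage, kale, rose.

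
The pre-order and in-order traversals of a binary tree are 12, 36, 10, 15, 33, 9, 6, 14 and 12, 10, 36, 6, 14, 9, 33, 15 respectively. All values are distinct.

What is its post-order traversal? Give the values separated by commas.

10, 14, 6, 9, 33, 15, 36, 12

The first element of pre-order is the root; it splits in-order into left and right subtrees.
Root 12: left subtree has 0 nodes { }, right has 7 {10, 36, 6, 14, 9, 33, 15}.
  Root 36: left subtree has 1 node {10}, right has 5 {6, 14, 9, 33, 15}.
    Root 15: left subtree has 4 nodes {6, 14, 9, 33}, right has 0 { }.
      Root 33: left subtree has 3 nodes {6, 14, 9}, right has 0 { }.
        Root 9: left subtree has 2 nodes {6, 14}, right has 0 { }.
          Root 6: left subtree has 0 nodes { }, right has 1 {14}.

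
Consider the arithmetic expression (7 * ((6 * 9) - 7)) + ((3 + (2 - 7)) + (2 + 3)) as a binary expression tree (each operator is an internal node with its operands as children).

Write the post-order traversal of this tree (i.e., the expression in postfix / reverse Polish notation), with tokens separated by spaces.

Post-order on an expression tree gives postfix notation: for each operator, emit left operand, right operand, then the operator.

7 6 9 * 7 - * 3 2 7 - + 2 3 + + +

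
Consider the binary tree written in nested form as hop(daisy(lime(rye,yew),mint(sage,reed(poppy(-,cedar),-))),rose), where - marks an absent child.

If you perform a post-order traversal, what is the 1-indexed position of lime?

Post-order visits the left subtree, then the right subtree, then the node.
At hop: go left to daisy.
  At daisy: go left to lime.
    At lime: go left to rye.
      rye is a leaf — visit rye.
    At lime: go right to yew.
      yew is a leaf — visit yew.
    Visit lime.
  At daisy: go right to mint.
    At mint: go left to sage.
      sage is a leaf — visit sage.
    At mint: go right to reed.
      At reed: go left to poppy.
        At poppy: no left child.
        At poppy: go right to cedar.
          cedar is a leaf — visit cedar.
        Visit poppy.
      At reed: no right child.
      Visit reed.
    Visit mint.
  Visit daisy.
At hop: go right to rose.
  rose is a leaf — visit rose.
Visit hop.
Full post-order sequence: rye, yew, lime, sage, cedar, poppy, reed, mint, daisy, rose, hop.

3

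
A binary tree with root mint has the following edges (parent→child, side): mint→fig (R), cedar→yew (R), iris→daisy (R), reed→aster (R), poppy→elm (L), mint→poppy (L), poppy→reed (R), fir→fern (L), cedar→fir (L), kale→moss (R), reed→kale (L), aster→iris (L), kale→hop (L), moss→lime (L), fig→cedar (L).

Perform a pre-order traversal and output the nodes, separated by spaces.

Pre-order visits the node, then its left subtree, then its right subtree.
Visit mint.
At mint: go left to poppy.
  Visit poppy.
  At poppy: go left to elm.
    elm is a leaf — visit elm.
  At poppy: go right to reed.
    Visit reed.
    At reed: go left to kale.
      Visit kale.
      At kale: go left to hop.
        hop is a leaf — visit hop.
      At kale: go right to moss.
        Visit moss.
        At moss: go left to lime.
          lime is a leaf — visit lime.
        At moss: no right child.
    At reed: go right to aster.
      Visit aster.
      At aster: go left to iris.
        Visit iris.
        At iris: no left child.
        At iris: go right to daisy.
          daisy is a leaf — visit daisy.
      At aster: no right child.
At mint: go right to fig.
  Visit fig.
  At fig: go left to cedar.
    Visit cedar.
    At cedar: go left to fir.
      Visit fir.
      At fir: go left to fern.
        fern is a leaf — visit fern.
      At fir: no right child.
    At cedar: go right to yew.
      yew is a leaf — visit yew.
  At fig: no right child.

mint poppy elm reed kale hop moss lime aster iris daisy fig cedar fir fern yew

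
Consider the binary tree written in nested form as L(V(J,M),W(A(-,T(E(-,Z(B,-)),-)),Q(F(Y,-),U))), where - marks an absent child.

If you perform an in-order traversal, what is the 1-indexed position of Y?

In-order visits the left subtree, then the node, then the right subtree.
At L: go left to V.
  At V: go left to J.
    J is a leaf — visit J.
  Visit V.
  At V: go right to M.
    M is a leaf — visit M.
Visit L.
At L: go right to W.
  At W: go left to A.
    At A: no left child.
    Visit A.
    At A: go right to T.
      At T: go left to E.
        At E: no left child.
        Visit E.
        At E: go right to Z.
          At Z: go left to B.
            B is a leaf — visit B.
          Visit Z.
          At Z: no right child.
      Visit T.
      At T: no right child.
  Visit W.
  At W: go right to Q.
    At Q: go left to F.
      At F: go left to Y.
        Y is a leaf — visit Y.
      Visit F.
      At F: no right child.
    Visit Q.
    At Q: go right to U.
      U is a leaf — visit U.
Full in-order sequence: J, V, M, L, A, E, B, Z, T, W, Y, F, Q, U.

11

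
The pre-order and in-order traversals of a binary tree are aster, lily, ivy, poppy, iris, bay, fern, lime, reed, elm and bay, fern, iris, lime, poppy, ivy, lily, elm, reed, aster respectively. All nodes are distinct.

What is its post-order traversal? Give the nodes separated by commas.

fern, bay, lime, iris, poppy, ivy, elm, reed, lily, aster

The first element of pre-order is the root; it splits in-order into left and right subtrees.
Root aster: left subtree has 9 nodes {bay, fern, iris, lime, poppy, ivy, lily, elm, reed}, right has 0 { }.
  Root lily: left subtree has 6 nodes {bay, fern, iris, lime, poppy, ivy}, right has 2 {elm, reed}.
    Root ivy: left subtree has 5 nodes {bay, fern, iris, lime, poppy}, right has 0 { }.
      Root poppy: left subtree has 4 nodes {bay, fern, iris, lime}, right has 0 { }.
        Root iris: left subtree has 2 nodes {bay, fern}, right has 1 {lime}.
          Root bay: left subtree has 0 nodes { }, right has 1 {fern}.
    Root reed: left subtree has 1 node {elm}, right has 0 { }.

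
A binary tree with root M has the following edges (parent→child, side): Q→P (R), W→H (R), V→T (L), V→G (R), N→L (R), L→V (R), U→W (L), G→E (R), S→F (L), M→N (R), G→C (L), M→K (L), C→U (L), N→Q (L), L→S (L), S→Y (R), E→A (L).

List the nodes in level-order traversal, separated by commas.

M, K, N, Q, L, P, S, V, F, Y, T, G, C, E, U, A, W, H

Level-order visits nodes level by level from the root, left to right within each level.
Level 0: M
Level 1: K, N
Level 2: Q, L
Level 3: P, S, V
Level 4: F, Y, T, G
Level 5: C, E
Level 6: U, A
Level 7: W
Level 8: H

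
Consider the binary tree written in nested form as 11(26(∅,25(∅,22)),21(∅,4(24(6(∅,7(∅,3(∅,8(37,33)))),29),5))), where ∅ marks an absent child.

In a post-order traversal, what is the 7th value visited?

Post-order visits the left subtree, then the right subtree, then the node.
At 11: go left to 26.
  At 26: no left child.
  At 26: go right to 25.
    At 25: no left child.
    At 25: go right to 22.
      22 is a leaf — visit 22.
    Visit 25.
  Visit 26.
At 11: go right to 21.
  At 21: no left child.
  At 21: go right to 4.
    At 4: go left to 24.
      At 24: go left to 6.
        At 6: no left child.
        At 6: go right to 7.
          At 7: no left child.
          At 7: go right to 3.
            At 3: no left child.
            At 3: go right to 8.
              At 8: go left to 37.
                37 is a leaf — visit 37.
              At 8: go right to 33.
                33 is a leaf — visit 33.
              Visit 8.
            Visit 3.
          Visit 7.
        Visit 6.
      At 24: go right to 29.
        29 is a leaf — visit 29.
      Visit 24.
    At 4: go right to 5.
      5 is a leaf — visit 5.
    Visit 4.
  Visit 21.
Visit 11.
Full post-order sequence: 22, 25, 26, 37, 33, 8, 3, 7, 6, 29, 24, 5, 4, 21, 11.

3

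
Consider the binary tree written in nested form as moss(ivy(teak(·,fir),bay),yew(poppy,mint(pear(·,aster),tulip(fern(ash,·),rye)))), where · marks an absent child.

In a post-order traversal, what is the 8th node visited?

Post-order visits the left subtree, then the right subtree, then the node.
At moss: go left to ivy.
  At ivy: go left to teak.
    At teak: no left child.
    At teak: go right to fir.
      fir is a leaf — visit fir.
    Visit teak.
  At ivy: go right to bay.
    bay is a leaf — visit bay.
  Visit ivy.
At moss: go right to yew.
  At yew: go left to poppy.
    poppy is a leaf — visit poppy.
  At yew: go right to mint.
    At mint: go left to pear.
      At pear: no left child.
      At pear: go right to aster.
        aster is a leaf — visit aster.
      Visit pear.
    At mint: go right to tulip.
      At tulip: go left to fern.
        At fern: go left to ash.
          ash is a leaf — visit ash.
        At fern: no right child.
        Visit fern.
      At tulip: go right to rye.
        rye is a leaf — visit rye.
      Visit tulip.
    Visit mint.
  Visit yew.
Visit moss.
Full post-order sequence: fir, teak, bay, ivy, poppy, aster, pear, ash, fern, rye, tulip, mint, yew, moss.

ash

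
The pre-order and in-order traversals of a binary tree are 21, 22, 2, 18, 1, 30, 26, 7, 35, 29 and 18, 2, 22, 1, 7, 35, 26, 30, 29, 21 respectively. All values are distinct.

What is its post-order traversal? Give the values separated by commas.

The first element of pre-order is the root; it splits in-order into left and right subtrees.
Root 21: left subtree has 9 nodes {18, 2, 22, 1, 7, 35, 26, 30, 29}, right has 0 { }.
  Root 22: left subtree has 2 nodes {18, 2}, right has 6 {1, 7, 35, 26, 30, 29}.
    Root 2: left subtree has 1 node {18}, right has 0 { }.
    Root 1: left subtree has 0 nodes { }, right has 5 {7, 35, 26, 30, 29}.
      Root 30: left subtree has 3 nodes {7, 35, 26}, right has 1 {29}.
        Root 26: left subtree has 2 nodes {7, 35}, right has 0 { }.
          Root 7: left subtree has 0 nodes { }, right has 1 {35}.

18, 2, 35, 7, 26, 29, 30, 1, 22, 21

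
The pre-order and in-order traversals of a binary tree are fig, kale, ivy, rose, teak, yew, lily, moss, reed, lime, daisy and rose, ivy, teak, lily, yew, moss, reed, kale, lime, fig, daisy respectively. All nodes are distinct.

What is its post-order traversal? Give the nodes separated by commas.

The first element of pre-order is the root; it splits in-order into left and right subtrees.
Root fig: left subtree has 9 nodes {rose, ivy, teak, lily, yew, moss, reed, kale, lime}, right has 1 {daisy}.
  Root kale: left subtree has 7 nodes {rose, ivy, teak, lily, yew, moss, reed}, right has 1 {lime}.
    Root ivy: left subtree has 1 node {rose}, right has 5 {teak, lily, yew, moss, reed}.
      Root teak: left subtree has 0 nodes { }, right has 4 {lily, yew, moss, reed}.
        Root yew: left subtree has 1 node {lily}, right has 2 {moss, reed}.
          Root moss: left subtree has 0 nodes { }, right has 1 {reed}.

rose, lily, reed, moss, yew, teak, ivy, lime, kale, daisy, fig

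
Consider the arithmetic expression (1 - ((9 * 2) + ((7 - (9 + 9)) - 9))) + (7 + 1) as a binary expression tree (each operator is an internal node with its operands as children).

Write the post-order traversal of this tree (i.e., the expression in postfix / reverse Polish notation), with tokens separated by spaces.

1 9 2 * 7 9 9 + - 9 - + - 7 1 + +

Post-order on an expression tree gives postfix notation: for each operator, emit left operand, right operand, then the operator.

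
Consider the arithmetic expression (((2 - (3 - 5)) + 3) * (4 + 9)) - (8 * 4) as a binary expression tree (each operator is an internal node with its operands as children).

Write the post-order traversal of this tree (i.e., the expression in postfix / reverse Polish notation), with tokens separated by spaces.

2 3 5 - - 3 + 4 9 + * 8 4 * -

Post-order on an expression tree gives postfix notation: for each operator, emit left operand, right operand, then the operator.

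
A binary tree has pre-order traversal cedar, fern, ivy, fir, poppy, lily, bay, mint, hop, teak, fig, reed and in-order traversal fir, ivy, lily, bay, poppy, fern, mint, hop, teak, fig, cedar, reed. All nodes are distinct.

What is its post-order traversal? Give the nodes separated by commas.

The first element of pre-order is the root; it splits in-order into left and right subtrees.
Root cedar: left subtree has 10 nodes {fir, ivy, lily, bay, poppy, fern, mint, hop, teak, fig}, right has 1 {reed}.
  Root fern: left subtree has 5 nodes {fir, ivy, lily, bay, poppy}, right has 4 {mint, hop, teak, fig}.
    Root ivy: left subtree has 1 node {fir}, right has 3 {lily, bay, poppy}.
      Root poppy: left subtree has 2 nodes {lily, bay}, right has 0 { }.
        Root lily: left subtree has 0 nodes { }, right has 1 {bay}.
    Root mint: left subtree has 0 nodes { }, right has 3 {hop, teak, fig}.
      Root hop: left subtree has 0 nodes { }, right has 2 {teak, fig}.
        Root teak: left subtree has 0 nodes { }, right has 1 {fig}.

fir, bay, lily, poppy, ivy, fig, teak, hop, mint, fern, reed, cedar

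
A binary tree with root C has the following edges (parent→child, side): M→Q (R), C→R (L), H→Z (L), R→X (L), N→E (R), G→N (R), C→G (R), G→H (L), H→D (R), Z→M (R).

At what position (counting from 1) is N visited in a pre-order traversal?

10

Pre-order visits the node, then its left subtree, then its right subtree.
Visit C.
At C: go left to R.
  Visit R.
  At R: go left to X.
    X is a leaf — visit X.
  At R: no right child.
At C: go right to G.
  Visit G.
  At G: go left to H.
    Visit H.
    At H: go left to Z.
      Visit Z.
      At Z: no left child.
      At Z: go right to M.
        Visit M.
        At M: no left child.
        At M: go right to Q.
          Q is a leaf — visit Q.
    At H: go right to D.
      D is a leaf — visit D.
  At G: go right to N.
    Visit N.
    At N: no left child.
    At N: go right to E.
      E is a leaf — visit E.
Full pre-order sequence: C, R, X, G, H, Z, M, Q, D, N, E.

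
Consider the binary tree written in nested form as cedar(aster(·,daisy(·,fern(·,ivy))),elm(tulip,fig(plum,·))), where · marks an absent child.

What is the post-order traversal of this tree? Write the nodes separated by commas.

ivy, fern, daisy, aster, tulip, plum, fig, elm, cedar

Post-order visits the left subtree, then the right subtree, then the node.
At cedar: go left to aster.
  At aster: no left child.
  At aster: go right to daisy.
    At daisy: no left child.
    At daisy: go right to fern.
      At fern: no left child.
      At fern: go right to ivy.
        ivy is a leaf — visit ivy.
      Visit fern.
    Visit daisy.
  Visit aster.
At cedar: go right to elm.
  At elm: go left to tulip.
    tulip is a leaf — visit tulip.
  At elm: go right to fig.
    At fig: go left to plum.
      plum is a leaf — visit plum.
    At fig: no right child.
    Visit fig.
  Visit elm.
Visit cedar.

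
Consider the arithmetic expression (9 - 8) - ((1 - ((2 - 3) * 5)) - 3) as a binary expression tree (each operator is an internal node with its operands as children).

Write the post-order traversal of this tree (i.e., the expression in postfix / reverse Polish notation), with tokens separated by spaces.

9 8 - 1 2 3 - 5 * - 3 - -

Post-order on an expression tree gives postfix notation: for each operator, emit left operand, right operand, then the operator.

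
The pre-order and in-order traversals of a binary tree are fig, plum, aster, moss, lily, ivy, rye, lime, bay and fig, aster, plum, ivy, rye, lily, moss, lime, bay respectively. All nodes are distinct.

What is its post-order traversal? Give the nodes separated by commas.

The first element of pre-order is the root; it splits in-order into left and right subtrees.
Root fig: left subtree has 0 nodes { }, right has 8 {aster, plum, ivy, rye, lily, moss, lime, bay}.
  Root plum: left subtree has 1 node {aster}, right has 6 {ivy, rye, lily, moss, lime, bay}.
    Root moss: left subtree has 3 nodes {ivy, rye, lily}, right has 2 {lime, bay}.
      Root lily: left subtree has 2 nodes {ivy, rye}, right has 0 { }.
        Root ivy: left subtree has 0 nodes { }, right has 1 {rye}.
      Root lime: left subtree has 0 nodes { }, right has 1 {bay}.

aster, rye, ivy, lily, bay, lime, moss, plum, fig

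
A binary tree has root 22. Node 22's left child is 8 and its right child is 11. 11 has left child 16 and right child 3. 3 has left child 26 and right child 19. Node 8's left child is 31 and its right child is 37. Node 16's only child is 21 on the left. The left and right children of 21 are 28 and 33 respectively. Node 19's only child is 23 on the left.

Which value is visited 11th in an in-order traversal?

In-order visits the left subtree, then the node, then the right subtree.
At 22: go left to 8.
  At 8: go left to 31.
    31 is a leaf — visit 31.
  Visit 8.
  At 8: go right to 37.
    37 is a leaf — visit 37.
Visit 22.
At 22: go right to 11.
  At 11: go left to 16.
    At 16: go left to 21.
      At 21: go left to 28.
        28 is a leaf — visit 28.
      Visit 21.
      At 21: go right to 33.
        33 is a leaf — visit 33.
    Visit 16.
    At 16: no right child.
  Visit 11.
  At 11: go right to 3.
    At 3: go left to 26.
      26 is a leaf — visit 26.
    Visit 3.
    At 3: go right to 19.
      At 19: go left to 23.
        23 is a leaf — visit 23.
      Visit 19.
      At 19: no right child.
Full in-order sequence: 31, 8, 37, 22, 28, 21, 33, 16, 11, 26, 3, 23, 19.

3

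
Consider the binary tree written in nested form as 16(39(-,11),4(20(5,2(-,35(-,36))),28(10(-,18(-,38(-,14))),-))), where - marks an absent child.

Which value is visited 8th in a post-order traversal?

Post-order visits the left subtree, then the right subtree, then the node.
At 16: go left to 39.
  At 39: no left child.
  At 39: go right to 11.
    11 is a leaf — visit 11.
  Visit 39.
At 16: go right to 4.
  At 4: go left to 20.
    At 20: go left to 5.
      5 is a leaf — visit 5.
    At 20: go right to 2.
      At 2: no left child.
      At 2: go right to 35.
        At 35: no left child.
        At 35: go right to 36.
          36 is a leaf — visit 36.
        Visit 35.
      Visit 2.
    Visit 20.
  At 4: go right to 28.
    At 28: go left to 10.
      At 10: no left child.
      At 10: go right to 18.
        At 18: no left child.
        At 18: go right to 38.
          At 38: no left child.
          At 38: go right to 14.
            14 is a leaf — visit 14.
          Visit 38.
        Visit 18.
      Visit 10.
    At 28: no right child.
    Visit 28.
  Visit 4.
Visit 16.
Full post-order sequence: 11, 39, 5, 36, 35, 2, 20, 14, 38, 18, 10, 28, 4, 16.

14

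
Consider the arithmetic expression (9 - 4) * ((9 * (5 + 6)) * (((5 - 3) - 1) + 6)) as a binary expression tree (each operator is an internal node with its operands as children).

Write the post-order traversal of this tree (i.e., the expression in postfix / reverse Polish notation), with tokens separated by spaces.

9 4 - 9 5 6 + * 5 3 - 1 - 6 + * *

Post-order on an expression tree gives postfix notation: for each operator, emit left operand, right operand, then the operator.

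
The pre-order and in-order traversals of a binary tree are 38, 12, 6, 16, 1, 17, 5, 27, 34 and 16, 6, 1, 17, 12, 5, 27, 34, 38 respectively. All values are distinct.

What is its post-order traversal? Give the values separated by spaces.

The first element of pre-order is the root; it splits in-order into left and right subtrees.
Root 38: left subtree has 8 nodes {16, 6, 1, 17, 12, 5, 27, 34}, right has 0 { }.
  Root 12: left subtree has 4 nodes {16, 6, 1, 17}, right has 3 {5, 27, 34}.
    Root 6: left subtree has 1 node {16}, right has 2 {1, 17}.
      Root 1: left subtree has 0 nodes { }, right has 1 {17}.
    Root 5: left subtree has 0 nodes { }, right has 2 {27, 34}.
      Root 27: left subtree has 0 nodes { }, right has 1 {34}.

16 17 1 6 34 27 5 12 38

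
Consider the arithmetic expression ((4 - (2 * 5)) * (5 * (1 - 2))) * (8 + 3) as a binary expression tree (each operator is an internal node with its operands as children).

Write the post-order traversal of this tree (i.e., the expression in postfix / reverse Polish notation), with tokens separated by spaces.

Post-order on an expression tree gives postfix notation: for each operator, emit left operand, right operand, then the operator.

4 2 5 * - 5 1 2 - * * 8 3 + *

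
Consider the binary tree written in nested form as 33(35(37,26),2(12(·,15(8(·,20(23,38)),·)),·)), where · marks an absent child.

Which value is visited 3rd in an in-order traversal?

26

In-order visits the left subtree, then the node, then the right subtree.
At 33: go left to 35.
  At 35: go left to 37.
    37 is a leaf — visit 37.
  Visit 35.
  At 35: go right to 26.
    26 is a leaf — visit 26.
Visit 33.
At 33: go right to 2.
  At 2: go left to 12.
    At 12: no left child.
    Visit 12.
    At 12: go right to 15.
      At 15: go left to 8.
        At 8: no left child.
        Visit 8.
        At 8: go right to 20.
          At 20: go left to 23.
            23 is a leaf — visit 23.
          Visit 20.
          At 20: go right to 38.
            38 is a leaf — visit 38.
      Visit 15.
      At 15: no right child.
  Visit 2.
  At 2: no right child.
Full in-order sequence: 37, 35, 26, 33, 12, 8, 23, 20, 38, 15, 2.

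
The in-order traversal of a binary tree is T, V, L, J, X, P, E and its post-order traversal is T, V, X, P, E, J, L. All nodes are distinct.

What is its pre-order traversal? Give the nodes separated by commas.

The last element of post-order is the root; it splits in-order into left and right subtrees.
Root L: left subtree has 2 nodes {T, V}, right has 4 {J, X, P, E}.
  Root V: left subtree has 1 node {T}, right has 0 { }.
  Root J: left subtree has 0 nodes { }, right has 3 {X, P, E}.
    Root E: left subtree has 2 nodes {X, P}, right has 0 { }.
      Root P: left subtree has 1 node {X}, right has 0 { }.

L, V, T, J, E, P, X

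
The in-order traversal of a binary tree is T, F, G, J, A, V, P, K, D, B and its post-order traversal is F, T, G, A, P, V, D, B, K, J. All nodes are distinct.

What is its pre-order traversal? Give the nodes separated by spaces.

J G T F K V A P B D

The last element of post-order is the root; it splits in-order into left and right subtrees.
Root J: left subtree has 3 nodes {T, F, G}, right has 6 {A, V, P, K, D, B}.
  Root G: left subtree has 2 nodes {T, F}, right has 0 { }.
    Root T: left subtree has 0 nodes { }, right has 1 {F}.
  Root K: left subtree has 3 nodes {A, V, P}, right has 2 {D, B}.
    Root V: left subtree has 1 node {A}, right has 1 {P}.
    Root B: left subtree has 1 node {D}, right has 0 { }.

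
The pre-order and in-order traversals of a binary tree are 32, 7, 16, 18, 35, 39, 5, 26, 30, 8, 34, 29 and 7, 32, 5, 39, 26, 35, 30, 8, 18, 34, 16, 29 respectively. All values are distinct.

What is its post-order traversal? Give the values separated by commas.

7, 5, 26, 39, 8, 30, 35, 34, 18, 29, 16, 32

The first element of pre-order is the root; it splits in-order into left and right subtrees.
Root 32: left subtree has 1 node {7}, right has 10 {5, 39, 26, 35, 30, 8, 18, 34, 16, 29}.
  Root 16: left subtree has 8 nodes {5, 39, 26, 35, 30, 8, 18, 34}, right has 1 {29}.
    Root 18: left subtree has 6 nodes {5, 39, 26, 35, 30, 8}, right has 1 {34}.
      Root 35: left subtree has 3 nodes {5, 39, 26}, right has 2 {30, 8}.
        Root 39: left subtree has 1 node {5}, right has 1 {26}.
        Root 30: left subtree has 0 nodes { }, right has 1 {8}.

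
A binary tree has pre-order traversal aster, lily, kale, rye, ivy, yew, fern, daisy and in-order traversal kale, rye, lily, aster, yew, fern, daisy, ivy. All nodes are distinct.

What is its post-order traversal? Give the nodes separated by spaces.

rye kale lily daisy fern yew ivy aster

The first element of pre-order is the root; it splits in-order into left and right subtrees.
Root aster: left subtree has 3 nodes {kale, rye, lily}, right has 4 {yew, fern, daisy, ivy}.
  Root lily: left subtree has 2 nodes {kale, rye}, right has 0 { }.
    Root kale: left subtree has 0 nodes { }, right has 1 {rye}.
  Root ivy: left subtree has 3 nodes {yew, fern, daisy}, right has 0 { }.
    Root yew: left subtree has 0 nodes { }, right has 2 {fern, daisy}.
      Root fern: left subtree has 0 nodes { }, right has 1 {daisy}.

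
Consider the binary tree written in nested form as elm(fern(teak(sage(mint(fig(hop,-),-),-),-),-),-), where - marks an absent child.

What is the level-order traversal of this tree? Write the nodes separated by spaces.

elm fern teak sage mint fig hop

Level-order visits nodes level by level from the root, left to right within each level.
Level 0: elm
Level 1: fern
Level 2: teak
Level 3: sage
Level 4: mint
Level 5: fig
Level 6: hop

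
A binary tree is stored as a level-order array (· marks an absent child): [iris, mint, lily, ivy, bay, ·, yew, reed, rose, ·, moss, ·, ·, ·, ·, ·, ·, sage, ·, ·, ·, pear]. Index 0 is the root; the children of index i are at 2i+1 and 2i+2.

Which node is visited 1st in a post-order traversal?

reed

Post-order visits the left subtree, then the right subtree, then the node.
At iris: go left to mint.
  At mint: go left to ivy.
    At ivy: go left to reed.
      reed is a leaf — visit reed.
    At ivy: go right to rose.
      At rose: go left to sage.
        sage is a leaf — visit sage.
      At rose: no right child.
      Visit rose.
    Visit ivy.
  At mint: go right to bay.
    At bay: no left child.
    At bay: go right to moss.
      At moss: go left to pear.
        pear is a leaf — visit pear.
      At moss: no right child.
      Visit moss.
    Visit bay.
  Visit mint.
At iris: go right to lily.
  At lily: no left child.
  At lily: go right to yew.
    yew is a leaf — visit yew.
  Visit lily.
Visit iris.
Full post-order sequence: reed, sage, rose, ivy, pear, moss, bay, mint, yew, lily, iris.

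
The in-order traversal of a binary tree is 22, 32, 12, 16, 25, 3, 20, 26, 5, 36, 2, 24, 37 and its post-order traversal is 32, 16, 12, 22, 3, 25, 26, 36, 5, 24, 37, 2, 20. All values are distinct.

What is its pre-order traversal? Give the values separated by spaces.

The last element of post-order is the root; it splits in-order into left and right subtrees.
Root 20: left subtree has 6 nodes {22, 32, 12, 16, 25, 3}, right has 6 {26, 5, 36, 2, 24, 37}.
  Root 25: left subtree has 4 nodes {22, 32, 12, 16}, right has 1 {3}.
    Root 22: left subtree has 0 nodes { }, right has 3 {32, 12, 16}.
      Root 12: left subtree has 1 node {32}, right has 1 {16}.
  Root 2: left subtree has 3 nodes {26, 5, 36}, right has 2 {24, 37}.
    Root 5: left subtree has 1 node {26}, right has 1 {36}.
    Root 37: left subtree has 1 node {24}, right has 0 { }.

20 25 22 12 32 16 3 2 5 26 36 37 24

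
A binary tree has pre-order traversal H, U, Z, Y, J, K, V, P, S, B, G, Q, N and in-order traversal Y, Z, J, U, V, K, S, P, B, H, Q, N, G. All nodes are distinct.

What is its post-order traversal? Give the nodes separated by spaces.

The first element of pre-order is the root; it splits in-order into left and right subtrees.
Root H: left subtree has 9 nodes {Y, Z, J, U, V, K, S, P, B}, right has 3 {Q, N, G}.
  Root U: left subtree has 3 nodes {Y, Z, J}, right has 5 {V, K, S, P, B}.
    Root Z: left subtree has 1 node {Y}, right has 1 {J}.
    Root K: left subtree has 1 node {V}, right has 3 {S, P, B}.
      Root P: left subtree has 1 node {S}, right has 1 {B}.
  Root G: left subtree has 2 nodes {Q, N}, right has 0 { }.
    Root Q: left subtree has 0 nodes { }, right has 1 {N}.

Y J Z V S B P K U N Q G H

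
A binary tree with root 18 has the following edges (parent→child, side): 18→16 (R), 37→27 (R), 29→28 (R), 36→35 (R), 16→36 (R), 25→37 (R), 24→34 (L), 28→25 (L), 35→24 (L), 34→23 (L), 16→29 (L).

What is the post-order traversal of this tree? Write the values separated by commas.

Post-order visits the left subtree, then the right subtree, then the node.
At 18: no left child.
At 18: go right to 16.
  At 16: go left to 29.
    At 29: no left child.
    At 29: go right to 28.
      At 28: go left to 25.
        At 25: no left child.
        At 25: go right to 37.
          At 37: no left child.
          At 37: go right to 27.
            27 is a leaf — visit 27.
          Visit 37.
        Visit 25.
      At 28: no right child.
      Visit 28.
    Visit 29.
  At 16: go right to 36.
    At 36: no left child.
    At 36: go right to 35.
      At 35: go left to 24.
        At 24: go left to 34.
          At 34: go left to 23.
            23 is a leaf — visit 23.
          At 34: no right child.
          Visit 34.
        At 24: no right child.
        Visit 24.
      At 35: no right child.
      Visit 35.
    Visit 36.
  Visit 16.
Visit 18.

27, 37, 25, 28, 29, 23, 34, 24, 35, 36, 16, 18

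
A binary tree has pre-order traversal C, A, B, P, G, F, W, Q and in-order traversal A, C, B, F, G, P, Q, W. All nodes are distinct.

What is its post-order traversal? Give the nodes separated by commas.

A, F, G, Q, W, P, B, C

The first element of pre-order is the root; it splits in-order into left and right subtrees.
Root C: left subtree has 1 node {A}, right has 6 {B, F, G, P, Q, W}.
  Root B: left subtree has 0 nodes { }, right has 5 {F, G, P, Q, W}.
    Root P: left subtree has 2 nodes {F, G}, right has 2 {Q, W}.
      Root G: left subtree has 1 node {F}, right has 0 { }.
      Root W: left subtree has 1 node {Q}, right has 0 { }.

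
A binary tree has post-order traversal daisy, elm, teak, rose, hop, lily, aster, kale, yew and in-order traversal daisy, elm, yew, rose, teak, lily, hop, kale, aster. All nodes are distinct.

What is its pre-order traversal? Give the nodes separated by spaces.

yew elm daisy kale lily rose teak hop aster

The last element of post-order is the root; it splits in-order into left and right subtrees.
Root yew: left subtree has 2 nodes {daisy, elm}, right has 6 {rose, teak, lily, hop, kale, aster}.
  Root elm: left subtree has 1 node {daisy}, right has 0 { }.
  Root kale: left subtree has 4 nodes {rose, teak, lily, hop}, right has 1 {aster}.
    Root lily: left subtree has 2 nodes {rose, teak}, right has 1 {hop}.
      Root rose: left subtree has 0 nodes { }, right has 1 {teak}.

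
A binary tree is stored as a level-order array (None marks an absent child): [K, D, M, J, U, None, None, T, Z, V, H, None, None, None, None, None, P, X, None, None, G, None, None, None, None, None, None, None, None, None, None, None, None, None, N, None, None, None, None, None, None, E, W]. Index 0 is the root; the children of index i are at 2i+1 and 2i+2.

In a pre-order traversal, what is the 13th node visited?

Pre-order visits the node, then its left subtree, then its right subtree.
Visit K.
At K: go left to D.
  Visit D.
  At D: go left to J.
    Visit J.
    At J: go left to T.
      Visit T.
      At T: no left child.
      At T: go right to P.
        Visit P.
        At P: no left child.
        At P: go right to N.
          N is a leaf — visit N.
    At J: go right to Z.
      Visit Z.
      At Z: go left to X.
        X is a leaf — visit X.
      At Z: no right child.
  At D: go right to U.
    Visit U.
    At U: go left to V.
      Visit V.
      At V: no left child.
      At V: go right to G.
        Visit G.
        At G: go left to E.
          E is a leaf — visit E.
        At G: go right to W.
          W is a leaf — visit W.
    At U: go right to H.
      H is a leaf — visit H.
At K: go right to M.
  M is a leaf — visit M.
Full pre-order sequence: K, D, J, T, P, N, Z, X, U, V, G, E, W, H, M.

W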